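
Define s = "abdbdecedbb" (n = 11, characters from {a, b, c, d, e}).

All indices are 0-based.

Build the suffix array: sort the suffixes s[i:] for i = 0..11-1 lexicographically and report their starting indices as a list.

[0, 10, 9, 1, 3, 6, 8, 2, 4, 5, 7]

rank→(start, suffix):
  0 → (0, 'abdbdecedbb')
  1 → (10, 'b')
  2 → (9, 'bb')
  3 → (1, 'bdbdecedbb')
  4 → (3, 'bdecedbb')
  5 → (6, 'cedbb')
  6 → (8, 'dbb')
  7 → (2, 'dbdecedbb')
  8 → (4, 'decedbb')
  9 → (5, 'ecedbb')
  10 → (7, 'edbb')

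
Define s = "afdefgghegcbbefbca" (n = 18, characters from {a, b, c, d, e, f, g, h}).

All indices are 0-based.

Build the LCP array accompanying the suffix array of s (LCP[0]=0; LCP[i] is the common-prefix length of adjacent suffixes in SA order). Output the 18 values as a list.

[0, 1, 0, 1, 1, 0, 1, 0, 0, 2, 1, 0, 1, 1, 0, 1, 1, 0]

rank→(start, suffix):
  0 → (17, 'a')
  1 → (0, 'afdefgghegcbbefbca')
  2 → (11, 'bbefbca')
  3 → (15, 'bca')
  4 → (12, 'befbca')
  5 → (16, 'ca')
  6 → (10, 'cbbefbca')
  7 → (2, 'defgghegcbbefbca')
  8 → (13, 'efbca')
  9 → (3, 'efgghegcbbefbca')
  10 → (8, 'egcbbefbca')
  11 → (14, 'fbca')
  12 → (1, 'fdefgghegcbbefbca')
  13 → (4, 'fgghegcbbefbca')
  14 → (9, 'gcbbefbca')
  15 → (5, 'gghegcbbefbca')
  16 → (6, 'ghegcbbefbca')
  17 → (7, 'hegcbbefbca')

SA = [17, 0, 11, 15, 12, 16, 10, 2, 13, 3, 8, 14, 1, 4, 9, 5, 6, 7]
i: (SA[i-1],SA[i]) lcp shared
  1: (17,0) 1 'a'
  2: (0,11) 0 ''
  3: (11,15) 1 'b'
  4: (15,12) 1 'b'
  5: (12,16) 0 ''
  6: (16,10) 1 'c'
  7: (10,2) 0 ''
  8: (2,13) 0 ''
  9: (13,3) 2 'ef'
  10: (3,8) 1 'e'
  11: (8,14) 0 ''
  12: (14,1) 1 'f'
  13: (1,4) 1 'f'
  14: (4,9) 0 ''
  15: (9,5) 1 'g'
  16: (5,6) 1 'g'
  17: (6,7) 0 ''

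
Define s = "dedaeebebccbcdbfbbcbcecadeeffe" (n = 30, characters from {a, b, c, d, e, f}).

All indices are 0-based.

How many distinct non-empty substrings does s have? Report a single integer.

sorted suffixes:
  #0 SA[0]=23  'adeeffe'
  #1 SA[1]=3  'aeebebccbcdbfbbcbcecadeeffe'
  #2 SA[2]=16  'bbcbcecadeeffe'
  #3 SA[3]=17  'bcbcecadeeffe'
  #4 SA[4]=8  'bccbcdbfbbcbcecadeeffe'
  #5 SA[5]=11  'bcdbfbbcbcecadeeffe'
  #6 SA[6]=19  'bcecadeeffe'
  #7 SA[7]=6  'bebccbcdbfbbcbcecadeeffe'
  #8 SA[8]=14  'bfbbcbcecadeeffe'
  #9 SA[9]=22  'cadeeffe'
  #10 SA[10]=10  'cbcdbfbbcbcecadeeffe'
  #11 SA[11]=18  'cbcecadeeffe'
  #12 SA[12]=9  'ccbcdbfbbcbcecadeeffe'
  #13 SA[13]=12  'cdbfbbcbcecadeeffe'
  #14 SA[14]=20  'cecadeeffe'
  #15 SA[15]=2  'daeebebccbcdbfbbcbcecadeeffe'
  #16 SA[16]=13  'dbfbbcbcecadeeffe'
  #17 SA[17]=0  'dedaeebebccbcdbfbbcbcecadeeffe'
  #18 SA[18]=24  'deeffe'
  #19 SA[19]=29  'e'
  #20 SA[20]=7  'ebccbcdbfbbcbcecadeeffe'
  #21 SA[21]=5  'ebebccbcdbfbbcbcecadeeffe'
  #22 SA[22]=21  'ecadeeffe'
  #23 SA[23]=1  'edaeebebccbcdbfbbcbcecadeeffe'
  #24 SA[24]=4  'eebebccbcdbfbbcbcecadeeffe'
  #25 SA[25]=25  'eeffe'
  #26 SA[26]=26  'effe'
  #27 SA[27]=15  'fbbcbcecadeeffe'
  #28 SA[28]=28  'fe'
  #29 SA[29]=27  'ffe'

SA = [23, 3, 16, 17, 8, 11, 19, 6, 14, 22, 10, 18, 9, 12, 20, 2, 13, 0, 24, 29, 7, 5, 21, 1, 4, 25, 26, 15, 28, 27]
i: (SA[i-1],SA[i]) lcp shared
  1: (23,3) 1 'a'
  2: (3,16) 0 ''
  3: (16,17) 1 'b'
  4: (17,8) 2 'bc'
  5: (8,11) 2 'bc'
  6: (11,19) 2 'bc'
  7: (19,6) 1 'b'
  8: (6,14) 1 'b'
  9: (14,22) 0 ''
  10: (22,10) 1 'c'
  11: (10,18) 3 'cbc'
  12: (18,9) 1 'c'
  13: (9,12) 1 'c'
  14: (12,20) 1 'c'
  15: (20,2) 0 ''
  16: (2,13) 1 'd'
  17: (13,0) 1 'd'
  18: (0,24) 2 'de'
  19: (24,29) 0 ''
  20: (29,7) 1 'e'
  21: (7,5) 2 'eb'
  22: (5,21) 1 'e'
  23: (21,1) 1 'e'
  24: (1,4) 1 'e'
  25: (4,25) 2 'ee'
  26: (25,26) 1 'e'
  27: (26,15) 0 ''
  28: (15,28) 1 'f'
  29: (28,27) 1 'f'

n(n+1)/2 = 30·31/2 = 465
Σ LCP = 0 + 1 + 0 + 1 + 2 + 2 + 2 + 1 + 1 + 0 + 1 + 3 + 1 + 1 + 1 + 0 + 1 + 1 + 2 + 0 + 1 + 2 + 1 + 1 + 1 + 2 + 1 + 0 + 1 + 1 = 32
distinct = 465 − 32 = 433

433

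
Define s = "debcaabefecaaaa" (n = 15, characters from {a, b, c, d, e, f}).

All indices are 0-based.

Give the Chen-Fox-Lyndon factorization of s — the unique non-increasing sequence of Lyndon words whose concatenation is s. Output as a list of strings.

emit factor 1: 'de' (i=0, period=2)
emit factor 2: 'bc' (i=2, period=2)
emit factor 3: 'aabefec' (i=4, period=7)
emit factor 4: 'a' (i=11, period=1)
emit factor 5: 'a' (i=12, period=1)
emit factor 6: 'a' (i=13, period=1)
emit factor 7: 'a' (i=14, period=1)

["de", "bc", "aabefec", "a", "a", "a", "a"]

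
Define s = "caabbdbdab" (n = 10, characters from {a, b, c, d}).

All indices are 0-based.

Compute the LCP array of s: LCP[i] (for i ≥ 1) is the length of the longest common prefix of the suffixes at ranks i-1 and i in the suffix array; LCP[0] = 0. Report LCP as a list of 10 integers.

sorted suffixes:
  #0 SA[0]=1  'aabbdbdab'
  #1 SA[1]=8  'ab'
  #2 SA[2]=2  'abbdbdab'
  #3 SA[3]=9  'b'
  #4 SA[4]=3  'bbdbdab'
  #5 SA[5]=6  'bdab'
  #6 SA[6]=4  'bdbdab'
  #7 SA[7]=0  'caabbdbdab'
  #8 SA[8]=7  'dab'
  #9 SA[9]=5  'dbdab'

SA = [1, 8, 2, 9, 3, 6, 4, 0, 7, 5]
[i] adj suffixes → lcp
  [1] 1/8 → 1 ('a')
  [2] 8/2 → 2 ('ab')
  [3] 2/9 → 0 ('')
  [4] 9/3 → 1 ('b')
  [5] 3/6 → 1 ('b')
  [6] 6/4 → 2 ('bd')
  [7] 4/0 → 0 ('')
  [8] 0/7 → 0 ('')
  [9] 7/5 → 1 ('d')

[0, 1, 2, 0, 1, 1, 2, 0, 0, 1]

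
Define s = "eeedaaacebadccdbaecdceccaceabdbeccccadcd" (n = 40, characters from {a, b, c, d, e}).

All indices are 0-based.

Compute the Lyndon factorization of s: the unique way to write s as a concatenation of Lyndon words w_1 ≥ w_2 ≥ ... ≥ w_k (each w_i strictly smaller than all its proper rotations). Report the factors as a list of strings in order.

emit factor 1: 'e' (i=0, period=1)
emit factor 2: 'e' (i=1, period=1)
emit factor 3: 'e' (i=2, period=1)
emit factor 4: 'd' (i=3, period=1)
emit factor 5: 'aaacebadccdbaecdceccaceabdbeccccadcd' (i=4, period=36)

["e", "e", "e", "d", "aaacebadccdbaecdceccaceabdbeccccadcd"]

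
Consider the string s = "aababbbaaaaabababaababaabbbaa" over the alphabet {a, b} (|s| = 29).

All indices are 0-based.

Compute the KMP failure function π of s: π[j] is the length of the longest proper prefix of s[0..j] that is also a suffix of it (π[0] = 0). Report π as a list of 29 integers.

π[0] = 0
j=1 s[j]='a': π[1]=1 (border 'a')
j=2 s[j]='b': k: 1→0; π[2]=0 (border '')
j=3 s[j]='a': π[3]=1 (border 'a')
j=4 s[j]='b': k: 1→0; π[4]=0 (border '')
j=5 s[j]='b': π[5]=0 (border '')
j=6 s[j]='b': π[6]=0 (border '')
j=7 s[j]='a': π[7]=1 (border 'a')
j=8 s[j]='a': π[8]=2 (border 'aa')
j=9 s[j]='a': k: 2→1; π[9]=2 (border 'aa')
j=10 s[j]='a': k: 2→1; π[10]=2 (border 'aa')
j=11 s[j]='a': k: 2→1; π[11]=2 (border 'aa')
j=12 s[j]='b': π[12]=3 (border 'aab')
j=13 s[j]='a': π[13]=4 (border 'aaba')
j=14 s[j]='b': π[14]=5 (border 'aabab')
j=15 s[j]='a': k: 5→0; π[15]=1 (border 'a')
j=16 s[j]='b': k: 1→0; π[16]=0 (border '')
j=17 s[j]='a': π[17]=1 (border 'a')
j=18 s[j]='a': π[18]=2 (border 'aa')
j=19 s[j]='b': π[19]=3 (border 'aab')
j=20 s[j]='a': π[20]=4 (border 'aaba')
j=21 s[j]='b': π[21]=5 (border 'aabab')
j=22 s[j]='a': k: 5→0; π[22]=1 (border 'a')
j=23 s[j]='a': π[23]=2 (border 'aa')
j=24 s[j]='b': π[24]=3 (border 'aab')
j=25 s[j]='b': k: 3→0; π[25]=0 (border '')
j=26 s[j]='b': π[26]=0 (border '')
j=27 s[j]='a': π[27]=1 (border 'a')
j=28 s[j]='a': π[28]=2 (border 'aa')

[0, 1, 0, 1, 0, 0, 0, 1, 2, 2, 2, 2, 3, 4, 5, 1, 0, 1, 2, 3, 4, 5, 1, 2, 3, 0, 0, 1, 2]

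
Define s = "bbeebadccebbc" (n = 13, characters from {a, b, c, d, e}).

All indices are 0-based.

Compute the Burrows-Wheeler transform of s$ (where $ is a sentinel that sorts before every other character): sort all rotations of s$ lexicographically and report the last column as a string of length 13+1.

cbee$bbbdcaecb

rank  rotation        last
    0  $bbeebadccebbc  c
    1  adccebbc$bbeeb  b
    2  badccebbc$bbee  e
    3  bbc$bbeebadcce  e
    4  bbeebadccebbc$  $
    5  bc$bbeebadcceb  b
    6  beebadccebbc$b  b
    7  c$bbeebadccebb  b
    8  ccebbc$bbeebad  d
    9  cebbc$bbeebadc  c
   10  dccebbc$bbeeba  a
   11  ebadccebbc$bbe  e
   12  ebbc$bbeebadcc  c
   13  eebadccebbc$bb  b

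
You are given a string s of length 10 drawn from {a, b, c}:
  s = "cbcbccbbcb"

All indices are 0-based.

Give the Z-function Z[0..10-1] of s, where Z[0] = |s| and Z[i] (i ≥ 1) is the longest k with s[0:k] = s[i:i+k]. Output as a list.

Z[0]=10
i=1: fresh scan; Z[1]=0
i=2: fresh scan; Z[2]=3 extend→box=[2,5)
i=3: min(r-i=2, Z[1]=0)=0; Z[3]=0
i=4: min(r-i=1, Z[2]=3)=1; Z[4]=1
i=5: fresh scan; Z[5]=2 extend→box=[5,7)
i=6: min(r-i=1, Z[1]=0)=0; Z[6]=0
i=7: fresh scan; Z[7]=0
i=8: fresh scan; Z[8]=2 extend→box=[8,10)
i=9: min(r-i=1, Z[1]=0)=0; Z[9]=0

[10, 0, 3, 0, 1, 2, 0, 0, 2, 0]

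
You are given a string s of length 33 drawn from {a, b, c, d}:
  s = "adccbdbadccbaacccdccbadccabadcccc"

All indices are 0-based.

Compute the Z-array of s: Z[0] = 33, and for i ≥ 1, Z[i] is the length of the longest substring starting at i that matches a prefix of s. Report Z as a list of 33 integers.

[33, 0, 0, 0, 0, 0, 0, 5, 0, 0, 0, 0, 1, 1, 0, 0, 0, 0, 0, 0, 0, 4, 0, 0, 0, 1, 0, 4, 0, 0, 0, 0, 0]

Z[0]=33
i=1: fresh scan; Z[1]=0
i=2: fresh scan; Z[2]=0
i=3: fresh scan; Z[3]=0
i=4: fresh scan; Z[4]=0
i=5: fresh scan; Z[5]=0
i=6: fresh scan; Z[6]=0
i=7: fresh scan; Z[7]=5 extend→box=[7,12)
i=8: min(r-i=4, Z[1]=0)=0; Z[8]=0
i=9: min(r-i=3, Z[2]=0)=0; Z[9]=0
i=10: min(r-i=2, Z[3]=0)=0; Z[10]=0
i=11: min(r-i=1, Z[4]=0)=0; Z[11]=0
i=12: fresh scan; Z[12]=1 extend→box=[12,13)
i=13: fresh scan; Z[13]=1 extend→box=[13,14)
i=14: fresh scan; Z[14]=0
i=15: fresh scan; Z[15]=0
i=16: fresh scan; Z[16]=0
i=17: fresh scan; Z[17]=0
i=18: fresh scan; Z[18]=0
i=19: fresh scan; Z[19]=0
i=20: fresh scan; Z[20]=0
i=21: fresh scan; Z[21]=4 extend→box=[21,25)
i=22: min(r-i=3, Z[1]=0)=0; Z[22]=0
i=23: min(r-i=2, Z[2]=0)=0; Z[23]=0
i=24: min(r-i=1, Z[3]=0)=0; Z[24]=0
i=25: fresh scan; Z[25]=1 extend→box=[25,26)
i=26: fresh scan; Z[26]=0
i=27: fresh scan; Z[27]=4 extend→box=[27,31)
i=28: min(r-i=3, Z[1]=0)=0; Z[28]=0
i=29: min(r-i=2, Z[2]=0)=0; Z[29]=0
i=30: min(r-i=1, Z[3]=0)=0; Z[30]=0
i=31: fresh scan; Z[31]=0
i=32: fresh scan; Z[32]=0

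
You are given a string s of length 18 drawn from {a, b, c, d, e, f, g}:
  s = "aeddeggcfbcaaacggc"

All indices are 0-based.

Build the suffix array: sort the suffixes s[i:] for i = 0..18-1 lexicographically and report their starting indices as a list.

rank | idx | suffix
   0 |  11 | aaacggc
   1 |  12 | aacggc
   2 |  13 | acggc
   3 |   0 | aeddeggcfbcaaacggc
   4 |   9 | bcaaacggc
   5 |  17 | c
   6 |  10 | caaacggc
   7 |   7 | cfbcaaacggc
   8 |  14 | cggc
   9 |   2 | ddeggcfbcaaacggc
  10 |   3 | deggcfbcaaacggc
  11 |   1 | eddeggcfbcaaacggc
  12 |   4 | eggcfbcaaacggc
  13 |   8 | fbcaaacggc
  14 |  16 | gc
  15 |   6 | gcfbcaaacggc
  16 |  15 | ggc
  17 |   5 | ggcfbcaaacggc

[11, 12, 13, 0, 9, 17, 10, 7, 14, 2, 3, 1, 4, 8, 16, 6, 15, 5]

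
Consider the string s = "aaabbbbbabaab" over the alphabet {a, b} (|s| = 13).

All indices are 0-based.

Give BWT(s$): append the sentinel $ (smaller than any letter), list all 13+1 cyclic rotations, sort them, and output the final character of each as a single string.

rank  rotation        last
    0  $aaabbbbbabaab  b
    1  aaabbbbbabaab$  $
    2  aab$aaabbbbbab  b
    3  aabbbbbabaab$a  a
    4  ab$aaabbbbbaba  a
    5  abaab$aaabbbbb  b
    6  abbbbbabaab$aa  a
    7  b$aaabbbbbabaa  a
    8  baab$aaabbbbba  a
    9  babaab$aaabbbb  b
   10  bbabaab$aaabbb  b
   11  bbbabaab$aaabb  b
   12  bbbbabaab$aaab  b
   13  bbbbbabaab$aaa  a

b$baabaaabbbba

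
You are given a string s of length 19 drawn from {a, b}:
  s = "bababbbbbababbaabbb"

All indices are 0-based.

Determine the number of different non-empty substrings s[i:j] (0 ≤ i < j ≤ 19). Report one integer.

rank→(start, suffix):
  0 → (14, 'aabbb')
  1 → (9, 'ababbaabbb')
  2 → (1, 'ababbbbbababbaabbb')
  3 → (11, 'abbaabbb')
  4 → (15, 'abbb')
  5 → (3, 'abbbbbababbaabbb')
  6 → (18, 'b')
  7 → (13, 'baabbb')
  8 → (8, 'bababbaabbb')
  9 → (0, 'bababbbbbababbaabbb')
  10 → (10, 'babbaabbb')
  11 → (2, 'babbbbbababbaabbb')
  12 → (17, 'bb')
  13 → (12, 'bbaabbb')
  14 → (7, 'bbababbaabbb')
  15 → (16, 'bbb')
  16 → (6, 'bbbababbaabbb')
  17 → (5, 'bbbbababbaabbb')
  18 → (4, 'bbbbbababbaabbb')

SA = [14, 9, 1, 11, 15, 3, 18, 13, 8, 0, 10, 2, 17, 12, 7, 16, 6, 5, 4]
rank  pair      lcp
   1  s[14:],s[9:]  1  'a'
   2  s[9:],s[1:]  5  'ababb'
   3  s[1:],s[11:]  2  'ab'
   4  s[11:],s[15:]  3  'abb'
   5  s[15:],s[3:]  4  'abbb'
   6  s[3:],s[18:]  0  ''
   7  s[18:],s[13:]  1  'b'
   8  s[13:],s[8:]  2  'ba'
   9  s[8:],s[0:]  6  'bababb'
  10  s[0:],s[10:]  3  'bab'
  11  s[10:],s[2:]  4  'babb'
  12  s[2:],s[17:]  1  'b'
  13  s[17:],s[12:]  2  'bb'
  14  s[12:],s[7:]  3  'bba'
  15  s[7:],s[16:]  2  'bb'
  16  s[16:],s[6:]  3  'bbb'
  17  s[6:],s[5:]  3  'bbb'
  18  s[5:],s[4:]  4  'bbbb'

n(n+1)/2 = 19·20/2 = 190
Σ LCP = 0 + 1 + 5 + 2 + 3 + 4 + 0 + 1 + 2 + 6 + 3 + 4 + 1 + 2 + 3 + 2 + 3 + 3 + 4 = 49
distinct = 190 − 49 = 141

141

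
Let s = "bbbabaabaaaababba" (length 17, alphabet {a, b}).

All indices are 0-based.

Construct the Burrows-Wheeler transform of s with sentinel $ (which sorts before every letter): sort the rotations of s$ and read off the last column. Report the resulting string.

abbabaababbaabaab$

rank  rotation            last
    0  $bbbabaabaaaababba  a
    1  a$bbbabaabaaaababb  b
    2  aaaababba$bbbabaab  b
    3  aaababba$bbbabaaba  a
    4  aabaaaababba$bbbab  b
    5  aababba$bbbabaabaa  a
    6  abaaaababba$bbbaba  a
    7  abaabaaaababba$bbb  b
    8  ababba$bbbabaabaaa  a
    9  abba$bbbabaabaaaab  b
   10  ba$bbbabaabaaaabab  b
   11  baaaababba$bbbabaa  a
   12  baabaaaababba$bbba  a
   13  babaabaaaababba$bb  b
   14  babba$bbbabaabaaaa  a
   15  bba$bbbabaabaaaaba  a
   16  bbabaabaaaababba$b  b
   17  bbbabaabaaaababba$  $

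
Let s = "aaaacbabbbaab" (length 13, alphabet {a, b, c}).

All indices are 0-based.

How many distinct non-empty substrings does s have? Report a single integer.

74

sorted suffixes:
  #0 SA[0]=0  'aaaacbabbbaab'
  #1 SA[1]=1  'aaacbabbbaab'
  #2 SA[2]=10  'aab'
  #3 SA[3]=2  'aacbabbbaab'
  #4 SA[4]=11  'ab'
  #5 SA[5]=6  'abbbaab'
  #6 SA[6]=3  'acbabbbaab'
  #7 SA[7]=12  'b'
  #8 SA[8]=9  'baab'
  #9 SA[9]=5  'babbbaab'
  #10 SA[10]=8  'bbaab'
  #11 SA[11]=7  'bbbaab'
  #12 SA[12]=4  'cbabbbaab'

SA = [0, 1, 10, 2, 11, 6, 3, 12, 9, 5, 8, 7, 4]
[i] adj suffixes → lcp
  [1] 0/1 → 3 ('aaa')
  [2] 1/10 → 2 ('aa')
  [3] 10/2 → 2 ('aa')
  [4] 2/11 → 1 ('a')
  [5] 11/6 → 2 ('ab')
  [6] 6/3 → 1 ('a')
  [7] 3/12 → 0 ('')
  [8] 12/9 → 1 ('b')
  [9] 9/5 → 2 ('ba')
  [10] 5/8 → 1 ('b')
  [11] 8/7 → 2 ('bb')
  [12] 7/4 → 0 ('')

n(n+1)/2 = 13·14/2 = 91
Σ LCP = 0 + 3 + 2 + 2 + 1 + 2 + 1 + 0 + 1 + 2 + 1 + 2 + 0 = 17
distinct = 91 − 17 = 74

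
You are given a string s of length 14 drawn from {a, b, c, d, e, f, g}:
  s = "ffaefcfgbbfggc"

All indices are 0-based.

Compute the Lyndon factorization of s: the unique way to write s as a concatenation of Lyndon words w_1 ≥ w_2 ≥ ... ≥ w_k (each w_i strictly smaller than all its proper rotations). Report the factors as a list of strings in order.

["f", "f", "aefcfgbbfggc"]

emit factor 1: 'f' (i=0, period=1)
emit factor 2: 'f' (i=1, period=1)
emit factor 3: 'aefcfgbbfggc' (i=2, period=12)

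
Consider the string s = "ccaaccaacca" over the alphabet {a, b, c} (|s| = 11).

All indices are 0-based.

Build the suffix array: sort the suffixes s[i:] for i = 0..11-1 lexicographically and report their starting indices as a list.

[10, 6, 2, 7, 3, 9, 5, 1, 8, 4, 0]

rank | idx | suffix
   0 |  10 | a
   1 |   6 | aacca
   2 |   2 | aaccaacca
   3 |   7 | acca
   4 |   3 | accaacca
   5 |   9 | ca
   6 |   5 | caacca
   7 |   1 | caaccaacca
   8 |   8 | cca
   9 |   4 | ccaacca
  10 |   0 | ccaaccaacca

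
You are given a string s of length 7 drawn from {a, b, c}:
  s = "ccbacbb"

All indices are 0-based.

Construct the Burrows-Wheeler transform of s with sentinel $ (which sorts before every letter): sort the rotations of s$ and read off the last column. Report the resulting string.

rank  rotation  last
    0  $ccbacbb  b
    1  acbb$ccb  b
    2  b$ccbacb  b
    3  bacbb$cc  c
    4  bb$ccbac  c
    5  cbacbb$c  c
    6  cbb$ccba  a
    7  ccbacbb$  $

bbbccca$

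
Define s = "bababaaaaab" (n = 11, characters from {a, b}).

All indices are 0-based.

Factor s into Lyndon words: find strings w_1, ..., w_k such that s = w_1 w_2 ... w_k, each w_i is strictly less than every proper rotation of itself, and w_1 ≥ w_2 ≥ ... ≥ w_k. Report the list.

["b", "ab", "ab", "aaaaab"]

emit factor 1: 'b' (i=0, period=1)
emit factor 2: 'ab' (i=1, period=2)
emit factor 3: 'ab' (i=3, period=2)
emit factor 4: 'aaaaab' (i=5, period=6)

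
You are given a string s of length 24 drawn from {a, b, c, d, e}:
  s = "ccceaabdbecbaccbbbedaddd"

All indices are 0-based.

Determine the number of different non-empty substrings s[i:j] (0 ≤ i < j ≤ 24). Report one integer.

sorted suffixes:
  #0 SA[0]=4  'aabdbecbaccbbbedaddd'
  #1 SA[1]=5  'abdbecbaccbbbedaddd'
  #2 SA[2]=12  'accbbbedaddd'
  #3 SA[3]=20  'addd'
  #4 SA[4]=11  'baccbbbedaddd'
  #5 SA[5]=15  'bbbedaddd'
  #6 SA[6]=16  'bbedaddd'
  #7 SA[7]=6  'bdbecbaccbbbedaddd'
  #8 SA[8]=8  'becbaccbbbedaddd'
  #9 SA[9]=17  'bedaddd'
  #10 SA[10]=10  'cbaccbbbedaddd'
  #11 SA[11]=14  'cbbbedaddd'
  #12 SA[12]=13  'ccbbbedaddd'
  #13 SA[13]=0  'ccceaabdbecbaccbbbedaddd'
  #14 SA[14]=1  'cceaabdbecbaccbbbedaddd'
  #15 SA[15]=2  'ceaabdbecbaccbbbedaddd'
  #16 SA[16]=23  'd'
  #17 SA[17]=19  'daddd'
  #18 SA[18]=7  'dbecbaccbbbedaddd'
  #19 SA[19]=22  'dd'
  #20 SA[20]=21  'ddd'
  #21 SA[21]=3  'eaabdbecbaccbbbedaddd'
  #22 SA[22]=9  'ecbaccbbbedaddd'
  #23 SA[23]=18  'edaddd'

SA = [4, 5, 12, 20, 11, 15, 16, 6, 8, 17, 10, 14, 13, 0, 1, 2, 23, 19, 7, 22, 21, 3, 9, 18]
rank  pair      lcp
   1  s[4:],s[5:]  1  'a'
   2  s[5:],s[12:]  1  'a'
   3  s[12:],s[20:]  1  'a'
   4  s[20:],s[11:]  0  ''
   5  s[11:],s[15:]  1  'b'
   6  s[15:],s[16:]  2  'bb'
   7  s[16:],s[6:]  1  'b'
   8  s[6:],s[8:]  1  'b'
   9  s[8:],s[17:]  2  'be'
  10  s[17:],s[10:]  0  ''
  11  s[10:],s[14:]  2  'cb'
  12  s[14:],s[13:]  1  'c'
  13  s[13:],s[0:]  2  'cc'
  14  s[0:],s[1:]  2  'cc'
  15  s[1:],s[2:]  1  'c'
  16  s[2:],s[23:]  0  ''
  17  s[23:],s[19:]  1  'd'
  18  s[19:],s[7:]  1  'd'
  19  s[7:],s[22:]  1  'd'
  20  s[22:],s[21:]  2  'dd'
  21  s[21:],s[3:]  0  ''
  22  s[3:],s[9:]  1  'e'
  23  s[9:],s[18:]  1  'e'

n(n+1)/2 = 24·25/2 = 300
Σ LCP = 0 + 1 + 1 + 1 + 0 + 1 + 2 + 1 + 1 + 2 + 0 + 2 + 1 + 2 + 2 + 1 + 0 + 1 + 1 + 1 + 2 + 0 + 1 + 1 = 25
distinct = 300 − 25 = 275

275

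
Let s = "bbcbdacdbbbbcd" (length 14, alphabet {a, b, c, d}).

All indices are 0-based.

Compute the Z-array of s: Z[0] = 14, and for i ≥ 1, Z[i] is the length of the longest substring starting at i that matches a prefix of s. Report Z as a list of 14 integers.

[14, 1, 0, 1, 0, 0, 0, 0, 2, 2, 3, 1, 0, 0]

Z[0]=14
i=1: fresh scan; Z[1]=1 grow→box=[1,2)
i=2: fresh scan; Z[2]=0
i=3: fresh scan; Z[3]=1 grow→box=[3,4)
i=4: fresh scan; Z[4]=0
i=5: fresh scan; Z[5]=0
i=6: fresh scan; Z[6]=0
i=7: fresh scan; Z[7]=0
i=8: fresh scan; Z[8]=2 grow→box=[8,10)
i=9: min(r-i=1, Z[1]=1)=1; Z[9]=2 grow→box=[9,11)
i=10: min(r-i=1, Z[1]=1)=1; Z[10]=3 grow→box=[10,13)
i=11: min(r-i=2, Z[1]=1)=1; Z[11]=1
i=12: min(r-i=1, Z[2]=0)=0; Z[12]=0
i=13: fresh scan; Z[13]=0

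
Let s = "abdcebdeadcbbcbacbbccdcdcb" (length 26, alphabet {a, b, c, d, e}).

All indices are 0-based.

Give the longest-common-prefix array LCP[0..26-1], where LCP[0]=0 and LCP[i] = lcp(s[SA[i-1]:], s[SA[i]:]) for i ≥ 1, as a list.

[0, 1, 1, 0, 1, 1, 3, 1, 2, 1, 2, 0, 2, 2, 4, 1, 1, 3, 1, 0, 3, 2, 2, 1, 0, 1]

sorted suffixes:
  #0 SA[0]=0  'abdcebdeadcbbcbacbbccdcdcb'
  #1 SA[1]=15  'acbbccdcdcb'
  #2 SA[2]=8  'adcbbcbacbbccdcdcb'
  #3 SA[3]=25  'b'
  #4 SA[4]=14  'bacbbccdcdcb'
  #5 SA[5]=11  'bbcbacbbccdcdcb'
  #6 SA[6]=17  'bbccdcdcb'
  #7 SA[7]=12  'bcbacbbccdcdcb'
  #8 SA[8]=18  'bccdcdcb'
  #9 SA[9]=1  'bdcebdeadcbbcbacbbccdcdcb'
  #10 SA[10]=5  'bdeadcbbcbacbbccdcdcb'
  #11 SA[11]=24  'cb'
  #12 SA[12]=13  'cbacbbccdcdcb'
  #13 SA[13]=10  'cbbcbacbbccdcdcb'
  #14 SA[14]=16  'cbbccdcdcb'
  #15 SA[15]=19  'ccdcdcb'
  #16 SA[16]=22  'cdcb'
  #17 SA[17]=20  'cdcdcb'
  #18 SA[18]=3  'cebdeadcbbcbacbbccdcdcb'
  #19 SA[19]=23  'dcb'
  #20 SA[20]=9  'dcbbcbacbbccdcdcb'
  #21 SA[21]=21  'dcdcb'
  #22 SA[22]=2  'dcebdeadcbbcbacbbccdcdcb'
  #23 SA[23]=6  'deadcbbcbacbbccdcdcb'
  #24 SA[24]=7  'eadcbbcbacbbccdcdcb'
  #25 SA[25]=4  'ebdeadcbbcbacbbccdcdcb'

SA = [0, 15, 8, 25, 14, 11, 17, 12, 18, 1, 5, 24, 13, 10, 16, 19, 22, 20, 3, 23, 9, 21, 2, 6, 7, 4]
i: (SA[i-1],SA[i]) lcp shared
  1: (0,15) 1 'a'
  2: (15,8) 1 'a'
  3: (8,25) 0 ''
  4: (25,14) 1 'b'
  5: (14,11) 1 'b'
  6: (11,17) 3 'bbc'
  7: (17,12) 1 'b'
  8: (12,18) 2 'bc'
  9: (18,1) 1 'b'
  10: (1,5) 2 'bd'
  11: (5,24) 0 ''
  12: (24,13) 2 'cb'
  13: (13,10) 2 'cb'
  14: (10,16) 4 'cbbc'
  15: (16,19) 1 'c'
  16: (19,22) 1 'c'
  17: (22,20) 3 'cdc'
  18: (20,3) 1 'c'
  19: (3,23) 0 ''
  20: (23,9) 3 'dcb'
  21: (9,21) 2 'dc'
  22: (21,2) 2 'dc'
  23: (2,6) 1 'd'
  24: (6,7) 0 ''
  25: (7,4) 1 'e'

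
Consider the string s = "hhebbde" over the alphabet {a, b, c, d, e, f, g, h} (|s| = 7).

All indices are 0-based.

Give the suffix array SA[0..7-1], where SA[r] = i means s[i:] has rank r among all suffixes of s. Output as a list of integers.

rank→(start, suffix):
  0 → (3, 'bbde')
  1 → (4, 'bde')
  2 → (5, 'de')
  3 → (6, 'e')
  4 → (2, 'ebbde')
  5 → (1, 'hebbde')
  6 → (0, 'hhebbde')

[3, 4, 5, 6, 2, 1, 0]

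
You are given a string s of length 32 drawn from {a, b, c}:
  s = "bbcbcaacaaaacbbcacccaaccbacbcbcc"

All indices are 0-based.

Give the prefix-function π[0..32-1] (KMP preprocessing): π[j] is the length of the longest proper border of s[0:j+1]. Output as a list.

π[0] = 0
j=1 s[j]='b': π[1]=1 (border 'b')
j=2 s[j]='c': k: 1→0; π[2]=0 (border '')
j=3 s[j]='b': π[3]=1 (border 'b')
j=4 s[j]='c': k: 1→0; π[4]=0 (border '')
j=5 s[j]='a': π[5]=0 (border '')
j=6 s[j]='a': π[6]=0 (border '')
j=7 s[j]='c': π[7]=0 (border '')
j=8 s[j]='a': π[8]=0 (border '')
j=9 s[j]='a': π[9]=0 (border '')
j=10 s[j]='a': π[10]=0 (border '')
j=11 s[j]='a': π[11]=0 (border '')
j=12 s[j]='c': π[12]=0 (border '')
j=13 s[j]='b': π[13]=1 (border 'b')
j=14 s[j]='b': π[14]=2 (border 'bb')
j=15 s[j]='c': π[15]=3 (border 'bbc')
j=16 s[j]='a': k: 3→0; π[16]=0 (border '')
j=17 s[j]='c': π[17]=0 (border '')
j=18 s[j]='c': π[18]=0 (border '')
j=19 s[j]='c': π[19]=0 (border '')
j=20 s[j]='a': π[20]=0 (border '')
j=21 s[j]='a': π[21]=0 (border '')
j=22 s[j]='c': π[22]=0 (border '')
j=23 s[j]='c': π[23]=0 (border '')
j=24 s[j]='b': π[24]=1 (border 'b')
j=25 s[j]='a': k: 1→0; π[25]=0 (border '')
j=26 s[j]='c': π[26]=0 (border '')
j=27 s[j]='b': π[27]=1 (border 'b')
j=28 s[j]='c': k: 1→0; π[28]=0 (border '')
j=29 s[j]='b': π[29]=1 (border 'b')
j=30 s[j]='c': k: 1→0; π[30]=0 (border '')
j=31 s[j]='c': π[31]=0 (border '')

[0, 1, 0, 1, 0, 0, 0, 0, 0, 0, 0, 0, 0, 1, 2, 3, 0, 0, 0, 0, 0, 0, 0, 0, 1, 0, 0, 1, 0, 1, 0, 0]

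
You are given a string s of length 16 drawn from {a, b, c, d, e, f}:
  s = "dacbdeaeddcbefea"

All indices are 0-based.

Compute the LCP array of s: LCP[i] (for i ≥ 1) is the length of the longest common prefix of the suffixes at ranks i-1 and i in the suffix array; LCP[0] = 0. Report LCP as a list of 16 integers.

[0, 1, 1, 0, 1, 0, 2, 0, 1, 1, 1, 0, 2, 1, 1, 0]

rank | idx | suffix
   0 |  15 | a
   1 |   1 | acbdeaeddcbefea
   2 |   6 | aeddcbefea
   3 |   3 | bdeaeddcbefea
   4 |  11 | befea
   5 |   2 | cbdeaeddcbefea
   6 |  10 | cbefea
   7 |   0 | dacbdeaeddcbefea
   8 |   9 | dcbefea
   9 |   8 | ddcbefea
  10 |   4 | deaeddcbefea
  11 |  14 | ea
  12 |   5 | eaeddcbefea
  13 |   7 | eddcbefea
  14 |  12 | efea
  15 |  13 | fea

SA = [15, 1, 6, 3, 11, 2, 10, 0, 9, 8, 4, 14, 5, 7, 12, 13]
[i] adj suffixes → lcp
  [1] 15/1 → 1 ('a')
  [2] 1/6 → 1 ('a')
  [3] 6/3 → 0 ('')
  [4] 3/11 → 1 ('b')
  [5] 11/2 → 0 ('')
  [6] 2/10 → 2 ('cb')
  [7] 10/0 → 0 ('')
  [8] 0/9 → 1 ('d')
  [9] 9/8 → 1 ('d')
  [10] 8/4 → 1 ('d')
  [11] 4/14 → 0 ('')
  [12] 14/5 → 2 ('ea')
  [13] 5/7 → 1 ('e')
  [14] 7/12 → 1 ('e')
  [15] 12/13 → 0 ('')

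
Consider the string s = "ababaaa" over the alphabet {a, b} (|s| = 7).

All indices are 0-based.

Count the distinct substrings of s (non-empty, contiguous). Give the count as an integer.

19

rank | idx | suffix
   0 |   6 | a
   1 |   5 | aa
   2 |   4 | aaa
   3 |   2 | abaaa
   4 |   0 | ababaaa
   5 |   3 | baaa
   6 |   1 | babaaa

SA = [6, 5, 4, 2, 0, 3, 1]
i: (SA[i-1],SA[i]) lcp shared
  1: (6,5) 1 'a'
  2: (5,4) 2 'aa'
  3: (4,2) 1 'a'
  4: (2,0) 3 'aba'
  5: (0,3) 0 ''
  6: (3,1) 2 'ba'

n(n+1)/2 = 7·8/2 = 28
Σ LCP = 0 + 1 + 2 + 1 + 3 + 0 + 2 = 9
distinct = 28 − 9 = 19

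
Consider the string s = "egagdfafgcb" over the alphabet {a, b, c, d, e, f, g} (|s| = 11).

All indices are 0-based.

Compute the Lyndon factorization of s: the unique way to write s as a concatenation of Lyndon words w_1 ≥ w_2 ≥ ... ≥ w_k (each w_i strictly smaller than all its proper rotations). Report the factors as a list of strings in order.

["eg", "agdf", "afgcb"]

emit factor 1: 'eg' (i=0, period=2)
emit factor 2: 'agdf' (i=2, period=4)
emit factor 3: 'afgcb' (i=6, period=5)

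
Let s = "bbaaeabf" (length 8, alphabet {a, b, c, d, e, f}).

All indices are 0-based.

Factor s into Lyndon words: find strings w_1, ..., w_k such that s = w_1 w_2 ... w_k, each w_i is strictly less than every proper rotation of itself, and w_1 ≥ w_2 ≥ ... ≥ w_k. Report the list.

emit factor 1: 'b' (i=0, period=1)
emit factor 2: 'b' (i=1, period=1)
emit factor 3: 'aaeabf' (i=2, period=6)

["b", "b", "aaeabf"]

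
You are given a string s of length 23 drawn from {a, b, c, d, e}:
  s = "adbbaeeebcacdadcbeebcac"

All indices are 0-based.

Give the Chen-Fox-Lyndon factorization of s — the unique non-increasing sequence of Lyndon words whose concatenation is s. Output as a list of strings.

["adbbaeeebc", "acdadcbeebc", "ac"]

emit factor 1: 'adbbaeeebc' (i=0, period=10)
emit factor 2: 'acdadcbeebc' (i=10, period=11)
emit factor 3: 'ac' (i=21, period=2)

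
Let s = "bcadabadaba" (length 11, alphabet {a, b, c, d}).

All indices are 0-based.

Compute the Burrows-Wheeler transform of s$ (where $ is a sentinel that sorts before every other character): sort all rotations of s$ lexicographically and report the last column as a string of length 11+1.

rank  rotation      last
    0  $bcadabadaba  a
    1  a$bcadabadab  b
    2  aba$bcadabad  d
    3  abadaba$bcad  d
    4  adaba$bcadab  b
    5  adabadaba$bc  c
    6  ba$bcadabada  a
    7  badaba$bcada  a
    8  bcadabadaba$  $
    9  cadabadaba$b  b
   10  daba$bcadaba  a
   11  dabadaba$bca  a

abddbcaa$baa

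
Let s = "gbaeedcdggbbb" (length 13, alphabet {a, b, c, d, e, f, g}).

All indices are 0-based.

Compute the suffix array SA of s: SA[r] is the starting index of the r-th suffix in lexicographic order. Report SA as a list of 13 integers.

[2, 12, 1, 11, 10, 6, 5, 7, 4, 3, 0, 9, 8]

rank→(start, suffix):
  0 → (2, 'aeedcdggbbb')
  1 → (12, 'b')
  2 → (1, 'baeedcdggbbb')
  3 → (11, 'bb')
  4 → (10, 'bbb')
  5 → (6, 'cdggbbb')
  6 → (5, 'dcdggbbb')
  7 → (7, 'dggbbb')
  8 → (4, 'edcdggbbb')
  9 → (3, 'eedcdggbbb')
  10 → (0, 'gbaeedcdggbbb')
  11 → (9, 'gbbb')
  12 → (8, 'ggbbb')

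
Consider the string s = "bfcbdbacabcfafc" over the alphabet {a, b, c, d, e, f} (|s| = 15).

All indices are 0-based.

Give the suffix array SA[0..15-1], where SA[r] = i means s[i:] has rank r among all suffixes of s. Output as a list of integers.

rank | idx | suffix
   0 |   8 | abcfafc
   1 |   6 | acabcfafc
   2 |  12 | afc
   3 |   5 | bacabcfafc
   4 |   9 | bcfafc
   5 |   3 | bdbacabcfafc
   6 |   0 | bfcbdbacabcfafc
   7 |  14 | c
   8 |   7 | cabcfafc
   9 |   2 | cbdbacabcfafc
  10 |  10 | cfafc
  11 |   4 | dbacabcfafc
  12 |  11 | fafc
  13 |  13 | fc
  14 |   1 | fcbdbacabcfafc

[8, 6, 12, 5, 9, 3, 0, 14, 7, 2, 10, 4, 11, 13, 1]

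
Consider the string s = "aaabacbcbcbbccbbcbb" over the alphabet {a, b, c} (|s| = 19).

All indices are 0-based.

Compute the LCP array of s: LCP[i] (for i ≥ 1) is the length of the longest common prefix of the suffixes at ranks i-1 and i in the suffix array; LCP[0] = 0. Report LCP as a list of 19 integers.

[0, 2, 1, 1, 0, 1, 1, 2, 3, 1, 4, 3, 2, 0, 3, 4, 2, 4, 1]

rank→(start, suffix):
  0 → (0, 'aaabacbcbcbbccbbcbb')
  1 → (1, 'aabacbcbcbbccbbcbb')
  2 → (2, 'abacbcbcbbccbbcbb')
  3 → (4, 'acbcbcbbccbbcbb')
  4 → (18, 'b')
  5 → (3, 'bacbcbcbbccbbcbb')
  6 → (17, 'bb')
  7 → (14, 'bbcbb')
  8 → (10, 'bbccbbcbb')
  9 → (15, 'bcbb')
  10 → (8, 'bcbbccbbcbb')
  11 → (6, 'bcbcbbccbbcbb')
  12 → (11, 'bccbbcbb')
  13 → (16, 'cbb')
  14 → (13, 'cbbcbb')
  15 → (9, 'cbbccbbcbb')
  16 → (7, 'cbcbbccbbcbb')
  17 → (5, 'cbcbcbbccbbcbb')
  18 → (12, 'ccbbcbb')

SA = [0, 1, 2, 4, 18, 3, 17, 14, 10, 15, 8, 6, 11, 16, 13, 9, 7, 5, 12]
i: (SA[i-1],SA[i]) lcp shared
  1: (0,1) 2 'aa'
  2: (1,2) 1 'a'
  3: (2,4) 1 'a'
  4: (4,18) 0 ''
  5: (18,3) 1 'b'
  6: (3,17) 1 'b'
  7: (17,14) 2 'bb'
  8: (14,10) 3 'bbc'
  9: (10,15) 1 'b'
  10: (15,8) 4 'bcbb'
  11: (8,6) 3 'bcb'
  12: (6,11) 2 'bc'
  13: (11,16) 0 ''
  14: (16,13) 3 'cbb'
  15: (13,9) 4 'cbbc'
  16: (9,7) 2 'cb'
  17: (7,5) 4 'cbcb'
  18: (5,12) 1 'c'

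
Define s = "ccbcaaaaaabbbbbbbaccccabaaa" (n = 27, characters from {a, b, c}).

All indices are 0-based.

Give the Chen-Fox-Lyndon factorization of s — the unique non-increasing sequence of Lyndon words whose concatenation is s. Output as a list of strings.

emit factor 1: 'c' (i=0, period=1)
emit factor 2: 'c' (i=1, period=1)
emit factor 3: 'bc' (i=2, period=2)
emit factor 4: 'aaaaaabbbbbbbaccccab' (i=4, period=20)
emit factor 5: 'a' (i=24, period=1)
emit factor 6: 'a' (i=25, period=1)
emit factor 7: 'a' (i=26, period=1)

["c", "c", "bc", "aaaaaabbbbbbbaccccab", "a", "a", "a"]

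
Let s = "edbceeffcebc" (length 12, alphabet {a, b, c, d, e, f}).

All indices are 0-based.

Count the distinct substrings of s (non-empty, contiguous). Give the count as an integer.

rank→(start, suffix):
  0 → (10, 'bc')
  1 → (2, 'bceeffcebc')
  2 → (11, 'c')
  3 → (8, 'cebc')
  4 → (3, 'ceeffcebc')
  5 → (1, 'dbceeffcebc')
  6 → (9, 'ebc')
  7 → (0, 'edbceeffcebc')
  8 → (4, 'eeffcebc')
  9 → (5, 'effcebc')
  10 → (7, 'fcebc')
  11 → (6, 'ffcebc')

SA = [10, 2, 11, 8, 3, 1, 9, 0, 4, 5, 7, 6]
i: (SA[i-1],SA[i]) lcp shared
  1: (10,2) 2 'bc'
  2: (2,11) 0 ''
  3: (11,8) 1 'c'
  4: (8,3) 2 'ce'
  5: (3,1) 0 ''
  6: (1,9) 0 ''
  7: (9,0) 1 'e'
  8: (0,4) 1 'e'
  9: (4,5) 1 'e'
  10: (5,7) 0 ''
  11: (7,6) 1 'f'

n(n+1)/2 = 12·13/2 = 78
Σ LCP = 0 + 2 + 0 + 1 + 2 + 0 + 0 + 1 + 1 + 1 + 0 + 1 = 9
distinct = 78 − 9 = 69

69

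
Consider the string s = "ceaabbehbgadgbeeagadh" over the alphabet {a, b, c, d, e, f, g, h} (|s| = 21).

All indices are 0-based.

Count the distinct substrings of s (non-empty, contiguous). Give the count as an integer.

212

sorted suffixes:
  #0 SA[0]=2  'aabbehbgadgbeeagadh'
  #1 SA[1]=3  'abbehbgadgbeeagadh'
  #2 SA[2]=10  'adgbeeagadh'
  #3 SA[3]=18  'adh'
  #4 SA[4]=16  'agadh'
  #5 SA[5]=4  'bbehbgadgbeeagadh'
  #6 SA[6]=13  'beeagadh'
  #7 SA[7]=5  'behbgadgbeeagadh'
  #8 SA[8]=8  'bgadgbeeagadh'
  #9 SA[9]=0  'ceaabbehbgadgbeeagadh'
  #10 SA[10]=11  'dgbeeagadh'
  #11 SA[11]=19  'dh'
  #12 SA[12]=1  'eaabbehbgadgbeeagadh'
  #13 SA[13]=15  'eagadh'
  #14 SA[14]=14  'eeagadh'
  #15 SA[15]=6  'ehbgadgbeeagadh'
  #16 SA[16]=9  'gadgbeeagadh'
  #17 SA[17]=17  'gadh'
  #18 SA[18]=12  'gbeeagadh'
  #19 SA[19]=20  'h'
  #20 SA[20]=7  'hbgadgbeeagadh'

SA = [2, 3, 10, 18, 16, 4, 13, 5, 8, 0, 11, 19, 1, 15, 14, 6, 9, 17, 12, 20, 7]
[i] adj suffixes → lcp
  [1] 2/3 → 1 ('a')
  [2] 3/10 → 1 ('a')
  [3] 10/18 → 2 ('ad')
  [4] 18/16 → 1 ('a')
  [5] 16/4 → 0 ('')
  [6] 4/13 → 1 ('b')
  [7] 13/5 → 2 ('be')
  [8] 5/8 → 1 ('b')
  [9] 8/0 → 0 ('')
  [10] 0/11 → 0 ('')
  [11] 11/19 → 1 ('d')
  [12] 19/1 → 0 ('')
  [13] 1/15 → 2 ('ea')
  [14] 15/14 → 1 ('e')
  [15] 14/6 → 1 ('e')
  [16] 6/9 → 0 ('')
  [17] 9/17 → 3 ('gad')
  [18] 17/12 → 1 ('g')
  [19] 12/20 → 0 ('')
  [20] 20/7 → 1 ('h')

n(n+1)/2 = 21·22/2 = 231
Σ LCP = 0 + 1 + 1 + 2 + 1 + 0 + 1 + 2 + 1 + 0 + 0 + 1 + 0 + 2 + 1 + 1 + 0 + 3 + 1 + 0 + 1 = 19
distinct = 231 − 19 = 212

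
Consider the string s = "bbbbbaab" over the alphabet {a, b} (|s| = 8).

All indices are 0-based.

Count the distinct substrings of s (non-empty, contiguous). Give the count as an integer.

rank | idx | suffix
   0 |   5 | aab
   1 |   6 | ab
   2 |   7 | b
   3 |   4 | baab
   4 |   3 | bbaab
   5 |   2 | bbbaab
   6 |   1 | bbbbaab
   7 |   0 | bbbbbaab

SA = [5, 6, 7, 4, 3, 2, 1, 0]
i: (SA[i-1],SA[i]) lcp shared
  1: (5,6) 1 'a'
  2: (6,7) 0 ''
  3: (7,4) 1 'b'
  4: (4,3) 1 'b'
  5: (3,2) 2 'bb'
  6: (2,1) 3 'bbb'
  7: (1,0) 4 'bbbb'

n(n+1)/2 = 8·9/2 = 36
Σ LCP = 0 + 1 + 0 + 1 + 1 + 2 + 3 + 4 = 12
distinct = 36 − 12 = 24

24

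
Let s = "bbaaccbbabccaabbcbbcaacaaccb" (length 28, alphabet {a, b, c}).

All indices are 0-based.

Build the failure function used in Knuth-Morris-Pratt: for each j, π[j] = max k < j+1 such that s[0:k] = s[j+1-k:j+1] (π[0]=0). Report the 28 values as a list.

π[0] = 0
j=1 s[j]='b': π[1]=1 (border 'b')
j=2 s[j]='a': k: 1→0; π[2]=0 (border '')
j=3 s[j]='a': π[3]=0 (border '')
j=4 s[j]='c': π[4]=0 (border '')
j=5 s[j]='c': π[5]=0 (border '')
j=6 s[j]='b': π[6]=1 (border 'b')
j=7 s[j]='b': π[7]=2 (border 'bb')
j=8 s[j]='a': π[8]=3 (border 'bba')
j=9 s[j]='b': k: 3→0; π[9]=1 (border 'b')
j=10 s[j]='c': k: 1→0; π[10]=0 (border '')
j=11 s[j]='c': π[11]=0 (border '')
j=12 s[j]='a': π[12]=0 (border '')
j=13 s[j]='a': π[13]=0 (border '')
j=14 s[j]='b': π[14]=1 (border 'b')
j=15 s[j]='b': π[15]=2 (border 'bb')
j=16 s[j]='c': k: 2→1→0; π[16]=0 (border '')
j=17 s[j]='b': π[17]=1 (border 'b')
j=18 s[j]='b': π[18]=2 (border 'bb')
j=19 s[j]='c': k: 2→1→0; π[19]=0 (border '')
j=20 s[j]='a': π[20]=0 (border '')
j=21 s[j]='a': π[21]=0 (border '')
j=22 s[j]='c': π[22]=0 (border '')
j=23 s[j]='a': π[23]=0 (border '')
j=24 s[j]='a': π[24]=0 (border '')
j=25 s[j]='c': π[25]=0 (border '')
j=26 s[j]='c': π[26]=0 (border '')
j=27 s[j]='b': π[27]=1 (border 'b')

[0, 1, 0, 0, 0, 0, 1, 2, 3, 1, 0, 0, 0, 0, 1, 2, 0, 1, 2, 0, 0, 0, 0, 0, 0, 0, 0, 1]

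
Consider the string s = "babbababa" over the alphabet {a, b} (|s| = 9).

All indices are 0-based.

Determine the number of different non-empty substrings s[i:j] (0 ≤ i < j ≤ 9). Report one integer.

sorted suffixes:
  #0 SA[0]=8  'a'
  #1 SA[1]=6  'aba'
  #2 SA[2]=4  'ababa'
  #3 SA[3]=1  'abbababa'
  #4 SA[4]=7  'ba'
  #5 SA[5]=5  'baba'
  #6 SA[6]=3  'bababa'
  #7 SA[7]=0  'babbababa'
  #8 SA[8]=2  'bbababa'

SA = [8, 6, 4, 1, 7, 5, 3, 0, 2]
[i] adj suffixes → lcp
  [1] 8/6 → 1 ('a')
  [2] 6/4 → 3 ('aba')
  [3] 4/1 → 2 ('ab')
  [4] 1/7 → 0 ('')
  [5] 7/5 → 2 ('ba')
  [6] 5/3 → 4 ('baba')
  [7] 3/0 → 3 ('bab')
  [8] 0/2 → 1 ('b')

n(n+1)/2 = 9·10/2 = 45
Σ LCP = 0 + 1 + 3 + 2 + 0 + 2 + 4 + 3 + 1 = 16
distinct = 45 − 16 = 29

29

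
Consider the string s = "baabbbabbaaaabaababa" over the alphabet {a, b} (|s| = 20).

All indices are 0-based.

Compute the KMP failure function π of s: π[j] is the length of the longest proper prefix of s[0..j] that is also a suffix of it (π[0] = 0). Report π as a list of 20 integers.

[0, 0, 0, 1, 1, 1, 2, 1, 1, 2, 3, 0, 0, 1, 2, 3, 4, 2, 1, 2]

π[0] = 0
j=1 s[j]='a': π[1]=0 (border '')
j=2 s[j]='a': π[2]=0 (border '')
j=3 s[j]='b': π[3]=1 (border 'b')
j=4 s[j]='b': k: 1→0; π[4]=1 (border 'b')
j=5 s[j]='b': k: 1→0; π[5]=1 (border 'b')
j=6 s[j]='a': π[6]=2 (border 'ba')
j=7 s[j]='b': k: 2→0; π[7]=1 (border 'b')
j=8 s[j]='b': k: 1→0; π[8]=1 (border 'b')
j=9 s[j]='a': π[9]=2 (border 'ba')
j=10 s[j]='a': π[10]=3 (border 'baa')
j=11 s[j]='a': k: 3→0; π[11]=0 (border '')
j=12 s[j]='a': π[12]=0 (border '')
j=13 s[j]='b': π[13]=1 (border 'b')
j=14 s[j]='a': π[14]=2 (border 'ba')
j=15 s[j]='a': π[15]=3 (border 'baa')
j=16 s[j]='b': π[16]=4 (border 'baab')
j=17 s[j]='a': k: 4→1; π[17]=2 (border 'ba')
j=18 s[j]='b': k: 2→0; π[18]=1 (border 'b')
j=19 s[j]='a': π[19]=2 (border 'ba')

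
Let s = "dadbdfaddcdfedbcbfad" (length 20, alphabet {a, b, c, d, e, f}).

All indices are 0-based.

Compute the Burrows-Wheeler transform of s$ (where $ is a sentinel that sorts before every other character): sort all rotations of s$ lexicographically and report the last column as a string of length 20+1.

rank  rotation               last
    0  $dadbdfaddcdfedbcbfad  d
    1  ad$dadbdfaddcdfedbcbf  f
    2  adbdfaddcdfedbcbfad$d  d
    3  addcdfedbcbfad$dadbdf  f
    4  bcbfad$dadbdfaddcdfed  d
    5  bdfaddcdfedbcbfad$dad  d
    6  bfad$dadbdfaddcdfedbc  c
    7  cbfad$dadbdfaddcdfedb  b
    8  cdfedbcbfad$dadbdfadd  d
    9  d$dadbdfaddcdfedbcbfa  a
   10  dadbdfaddcdfedbcbfad$  $
   11  dbcbfad$dadbdfaddcdfe  e
   12  dbdfaddcdfedbcbfad$da  a
   13  dcdfedbcbfad$dadbdfad  d
   14  ddcdfedbcbfad$dadbdfa  a
   15  dfaddcdfedbcbfad$dadb  b
   16  dfedbcbfad$dadbdfaddc  c
   17  edbcbfad$dadbdfaddcdf  f
   18  fad$dadbdfaddcdfedbcb  b
   19  faddcdfedbcbfad$dadbd  d
   20  fedbcbfad$dadbdfaddcd  d

dfdfddcbda$eadabcfbdd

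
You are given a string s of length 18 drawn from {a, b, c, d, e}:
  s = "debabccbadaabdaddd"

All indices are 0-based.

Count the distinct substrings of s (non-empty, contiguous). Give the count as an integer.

153

rank | idx | suffix
   0 |  10 | aabdaddd
   1 |   3 | abccbadaabdaddd
   2 |  11 | abdaddd
   3 |   8 | adaabdaddd
   4 |  14 | addd
   5 |   2 | babccbadaabdaddd
   6 |   7 | badaabdaddd
   7 |   4 | bccbadaabdaddd
   8 |  12 | bdaddd
   9 |   6 | cbadaabdaddd
  10 |   5 | ccbadaabdaddd
  11 |  17 | d
  12 |   9 | daabdaddd
  13 |  13 | daddd
  14 |  16 | dd
  15 |  15 | ddd
  16 |   0 | debabccbadaabdaddd
  17 |   1 | ebabccbadaabdaddd

SA = [10, 3, 11, 8, 14, 2, 7, 4, 12, 6, 5, 17, 9, 13, 16, 15, 0, 1]
rank  pair      lcp
   1  s[10:],s[3:]  1  'a'
   2  s[3:],s[11:]  2  'ab'
   3  s[11:],s[8:]  1  'a'
   4  s[8:],s[14:]  2  'ad'
   5  s[14:],s[2:]  0  ''
   6  s[2:],s[7:]  2  'ba'
   7  s[7:],s[4:]  1  'b'
   8  s[4:],s[12:]  1  'b'
   9  s[12:],s[6:]  0  ''
  10  s[6:],s[5:]  1  'c'
  11  s[5:],s[17:]  0  ''
  12  s[17:],s[9:]  1  'd'
  13  s[9:],s[13:]  2  'da'
  14  s[13:],s[16:]  1  'd'
  15  s[16:],s[15:]  2  'dd'
  16  s[15:],s[0:]  1  'd'
  17  s[0:],s[1:]  0  ''

n(n+1)/2 = 18·19/2 = 171
Σ LCP = 0 + 1 + 2 + 1 + 2 + 0 + 2 + 1 + 1 + 0 + 1 + 0 + 1 + 2 + 1 + 2 + 1 + 0 = 18
distinct = 171 − 18 = 153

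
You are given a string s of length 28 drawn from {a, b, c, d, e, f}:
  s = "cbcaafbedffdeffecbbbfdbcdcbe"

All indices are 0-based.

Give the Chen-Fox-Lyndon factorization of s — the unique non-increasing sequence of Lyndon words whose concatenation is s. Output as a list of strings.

emit factor 1: 'c' (i=0, period=1)
emit factor 2: 'bc' (i=1, period=2)
emit factor 3: 'aafbedffdeffecbbbfdbcdcbe' (i=3, period=25)

["c", "bc", "aafbedffdeffecbbbfdbcdcbe"]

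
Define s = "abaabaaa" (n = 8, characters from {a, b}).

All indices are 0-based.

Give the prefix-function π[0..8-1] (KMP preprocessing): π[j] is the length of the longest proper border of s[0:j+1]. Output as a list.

[0, 0, 1, 1, 2, 3, 4, 1]

π[0] = 0
j=1 s[j]='b': π[1]=0 (border '')
j=2 s[j]='a': π[2]=1 (border 'a')
j=3 s[j]='a': k: 1→0; π[3]=1 (border 'a')
j=4 s[j]='b': π[4]=2 (border 'ab')
j=5 s[j]='a': π[5]=3 (border 'aba')
j=6 s[j]='a': π[6]=4 (border 'abaa')
j=7 s[j]='a': k: 4→1→0; π[7]=1 (border 'a')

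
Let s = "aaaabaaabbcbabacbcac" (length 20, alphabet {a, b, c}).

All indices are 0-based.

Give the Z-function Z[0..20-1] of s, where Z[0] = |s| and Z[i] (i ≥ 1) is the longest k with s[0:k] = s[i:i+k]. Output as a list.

Z[0]=20
i=1: i≥r, start 0; Z[1]=3 extend→box=[1,4)
i=2: min(r-i=2, Z[1]=3)=2; Z[2]=2
i=3: min(r-i=1, Z[2]=2)=1; Z[3]=1
i=4: i≥r, start 0; Z[4]=0
i=5: i≥r, start 0; Z[5]=3 extend→box=[5,8)
i=6: min(r-i=2, Z[1]=3)=2; Z[6]=2
i=7: min(r-i=1, Z[2]=2)=1; Z[7]=1
i=8: i≥r, start 0; Z[8]=0
i=9: i≥r, start 0; Z[9]=0
i=10: i≥r, start 0; Z[10]=0
i=11: i≥r, start 0; Z[11]=0
i=12: i≥r, start 0; Z[12]=1 extend→box=[12,13)
i=13: i≥r, start 0; Z[13]=0
i=14: i≥r, start 0; Z[14]=1 extend→box=[14,15)
i=15: i≥r, start 0; Z[15]=0
i=16: i≥r, start 0; Z[16]=0
i=17: i≥r, start 0; Z[17]=0
i=18: i≥r, start 0; Z[18]=1 extend→box=[18,19)
i=19: i≥r, start 0; Z[19]=0

[20, 3, 2, 1, 0, 3, 2, 1, 0, 0, 0, 0, 1, 0, 1, 0, 0, 0, 1, 0]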